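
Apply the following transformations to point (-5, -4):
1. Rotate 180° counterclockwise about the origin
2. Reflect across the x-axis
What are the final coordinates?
(5, -4)

Step 1: Rotate 180° → (5, 4)
Step 2: Reflect across the x-axis → (5, -4)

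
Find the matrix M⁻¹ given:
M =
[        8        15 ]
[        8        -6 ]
det(M) = -168
M⁻¹ =
[     1/28      5/56 ]
[     1/21     -1/21 ]

For a 2×2 matrix M = [[a, b], [c, d]] with det(M) ≠ 0, M⁻¹ = (1/det(M)) * [[d, -b], [-c, a]].
det(M) = (8)*(-6) - (15)*(8) = -48 - 120 = -168.
M⁻¹ = (1/-168) * [[-6, -15], [-8, 8]].
Dividing each entry by -168 and reducing:
M⁻¹ =
[     1/28      5/56 ]
[     1/21     -1/21 ]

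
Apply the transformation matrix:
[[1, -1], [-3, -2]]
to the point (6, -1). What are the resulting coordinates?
(7, -16)

Matrix multiplication:
[[1, -1], [-3, -2]] × [6, -1]ᵀ
= [1×6 + -1×-1, -3×6 + -2×-1]ᵀ
= [7.0000, -16.0000]ᵀ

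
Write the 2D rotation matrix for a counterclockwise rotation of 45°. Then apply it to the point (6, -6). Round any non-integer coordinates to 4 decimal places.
R = [[√2/2, -√2/2], [√2/2, √2/2]]; R·(6, -6) = (8.4853, 0.0000)

Rotation matrix formula: R(θ) = [[cos θ, -sin θ], [sin θ, cos θ]]
For θ = 45°:
cos(45°) = √2/2
sin(45°) = √2/2
R = [[√2/2, -√2/2], [√2/2, √2/2]]
Apply to (6, -6): [√2/2·6 + (-√2/2)·-6, √2/2·6 + √2/2·-6] = (8.4853, 0.0000)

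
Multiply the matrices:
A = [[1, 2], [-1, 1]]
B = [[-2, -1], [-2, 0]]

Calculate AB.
[[-6, -1], [0, 1]]

Each entry (i,j) of AB = sum over k of A[i][k]*B[k][j].
(AB)[0][0] = (1)*(-2) + (2)*(-2) = -6
(AB)[0][1] = (1)*(-1) + (2)*(0) = -1
(AB)[1][0] = (-1)*(-2) + (1)*(-2) = 0
(AB)[1][1] = (-1)*(-1) + (1)*(0) = 1
AB = [[-6, -1], [0, 1]]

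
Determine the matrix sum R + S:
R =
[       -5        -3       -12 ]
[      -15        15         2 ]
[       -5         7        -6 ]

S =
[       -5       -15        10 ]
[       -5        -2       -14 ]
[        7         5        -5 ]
R + S =
[      -10       -18        -2 ]
[      -20        13       -12 ]
[        2        12       -11 ]

Matrix addition is elementwise: (R+S)[i][j] = R[i][j] + S[i][j].
  (R+S)[0][0] = (-5) + (-5) = -10
  (R+S)[0][1] = (-3) + (-15) = -18
  (R+S)[0][2] = (-12) + (10) = -2
  (R+S)[1][0] = (-15) + (-5) = -20
  (R+S)[1][1] = (15) + (-2) = 13
  (R+S)[1][2] = (2) + (-14) = -12
  (R+S)[2][0] = (-5) + (7) = 2
  (R+S)[2][1] = (7) + (5) = 12
  (R+S)[2][2] = (-6) + (-5) = -11
R + S =
[      -10       -18        -2 ]
[      -20        13       -12 ]
[        2        12       -11 ]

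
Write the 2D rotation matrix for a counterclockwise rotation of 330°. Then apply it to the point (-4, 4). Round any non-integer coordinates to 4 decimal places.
R = [[√3/2, 1/2], [-1/2, √3/2]]; R·(-4, 4) = (-1.4641, 5.4641)

Rotation matrix formula: R(θ) = [[cos θ, -sin θ], [sin θ, cos θ]]
For θ = 330°:
cos(330°) = √3/2
sin(330°) = -1/2
R = [[√3/2, 1/2], [-1/2, √3/2]]
Apply to (-4, 4): [√3/2·-4 + (1/2)·4, -1/2·-4 + √3/2·4] = (-1.4641, 5.4641)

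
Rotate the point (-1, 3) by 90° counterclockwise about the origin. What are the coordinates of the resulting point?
(-3, -1)

Rotation matrix R(θ) = [[cos θ, -sin θ], [sin θ, cos θ]]; for θ = 90°:
R = [[0, -1], [1, 0]]
Result: R × [-1, 3]ᵀ = [0·-1 + (-1)·3, 1·-1 + (0)·3]ᵀ = (-3, -1)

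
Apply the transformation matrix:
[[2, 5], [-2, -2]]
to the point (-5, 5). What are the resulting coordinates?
(15, 0)

Matrix multiplication:
[[2, 5], [-2, -2]] × [-5, 5]ᵀ
= [2×-5 + 5×5, -2×-5 + -2×5]ᵀ
= [15.0000, 0.0000]ᵀ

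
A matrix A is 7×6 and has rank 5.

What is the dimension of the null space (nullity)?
1

The rank-nullity theorem for an m×n matrix states:
rank(A) + nullity(A) = n (the number of columns).
Here n = 6 and rank(A) = 5, so nullity(A) = 6 - 5 = 1.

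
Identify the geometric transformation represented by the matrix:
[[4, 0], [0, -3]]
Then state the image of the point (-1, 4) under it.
non-uniform scaling by (4, -3); image of (-1, 4) is (-4, -12)

This is diagonal with distinct entries, so it scales the x-axis by 4 and the y-axis by -3.
The matrix [[4, 0], [0, -3]] represents: non-uniform scaling by (4, -3).
Applying it to (-1, 4): [4·-1 + 0·4, 0·-1 + -3·4] = (-4, -12).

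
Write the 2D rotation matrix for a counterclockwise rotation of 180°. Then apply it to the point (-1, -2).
R = [[-1, 0], [0, -1]]; R·(-1, -2) = (1, 2)

Rotation matrix formula: R(θ) = [[cos θ, -sin θ], [sin θ, cos θ]]
For θ = 180°:
cos(180°) = -1
sin(180°) = 0
R = [[-1, 0], [0, -1]]
Apply to (-1, -2): [-1·-1 + (0)·-2, 0·-1 + -1·-2] = (1, 2)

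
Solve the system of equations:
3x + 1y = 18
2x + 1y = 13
x = 5, y = 3

Use elimination (row reduction):
Equation 1: 3x + 1y = 18.
Equation 2: 2x + 1y = 13.
Multiply Eq1 by 2 and Eq2 by 3: 6x + 2y = 36;  6x + 3y = 39.
Subtract: (1)y = 3, so y = 3.
Back-substitute into Eq1: 3x + 1*(3) = 18, so x = 5.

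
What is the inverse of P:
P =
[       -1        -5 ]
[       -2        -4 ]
det(P) = -6
P⁻¹ =
[      2/3      -5/6 ]
[     -1/3       1/6 ]

For a 2×2 matrix P = [[a, b], [c, d]] with det(P) ≠ 0, P⁻¹ = (1/det(P)) * [[d, -b], [-c, a]].
det(P) = (-1)*(-4) - (-5)*(-2) = 4 - 10 = -6.
P⁻¹ = (1/-6) * [[-4, 5], [2, -1]].
Dividing each entry by -6 and reducing:
P⁻¹ =
[      2/3      -5/6 ]
[     -1/3       1/6 ]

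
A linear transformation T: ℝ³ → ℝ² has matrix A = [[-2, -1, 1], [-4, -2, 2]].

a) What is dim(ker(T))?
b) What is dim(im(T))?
dim(ker) = 2, dim(im) = 1

Observe that row 2 = 2 × row 1 (so the rows are linearly dependent).
Thus rank(A) = 1 (only one linearly independent row).
dim(im(T)) = rank(A) = 1.
By the rank-nullity theorem applied to T: ℝ³ → ℝ², rank(A) + nullity(A) = 3 (the domain dimension), so dim(ker(T)) = 3 - 1 = 2.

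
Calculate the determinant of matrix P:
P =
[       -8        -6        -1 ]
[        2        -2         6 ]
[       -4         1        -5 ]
det(P) = 58

Expand along row 0 (cofactor expansion): det(P) = a*(e*i - f*h) - b*(d*i - f*g) + c*(d*h - e*g), where the 3×3 is [[a, b, c], [d, e, f], [g, h, i]].
Minor M_00 = (-2)*(-5) - (6)*(1) = 10 - 6 = 4.
Minor M_01 = (2)*(-5) - (6)*(-4) = -10 + 24 = 14.
Minor M_02 = (2)*(1) - (-2)*(-4) = 2 - 8 = -6.
det(P) = (-8)*(4) - (-6)*(14) + (-1)*(-6) = -32 + 84 + 6 = 58.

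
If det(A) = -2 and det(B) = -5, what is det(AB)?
10

Use the multiplicative property of determinants: det(AB) = det(A)*det(B).
det(AB) = (-2)*(-5) = 10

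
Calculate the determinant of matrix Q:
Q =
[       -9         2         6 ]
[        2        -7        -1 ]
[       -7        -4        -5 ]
det(Q) = -587

Expand along row 0 (cofactor expansion): det(Q) = a*(e*i - f*h) - b*(d*i - f*g) + c*(d*h - e*g), where the 3×3 is [[a, b, c], [d, e, f], [g, h, i]].
Minor M_00 = (-7)*(-5) - (-1)*(-4) = 35 - 4 = 31.
Minor M_01 = (2)*(-5) - (-1)*(-7) = -10 - 7 = -17.
Minor M_02 = (2)*(-4) - (-7)*(-7) = -8 - 49 = -57.
det(Q) = (-9)*(31) - (2)*(-17) + (6)*(-57) = -279 + 34 - 342 = -587.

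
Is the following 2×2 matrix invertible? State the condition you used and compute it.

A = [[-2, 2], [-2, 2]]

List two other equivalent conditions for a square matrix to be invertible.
No, not invertible; det(A) = 0 (two rows are equal, so the rows are linearly dependent). Equivalent conditions (failing for this A): rank(A) < 2; Ax = 0 has non-trivial solutions; 0 is an eigenvalue; the columns are linearly dependent.

To check invertibility, compute det(A).
In this matrix, row 0 and the last row are identical, so one row is a scalar multiple of another and the rows are linearly dependent.
A matrix with linearly dependent rows has det = 0 and is not invertible.
Equivalent failed conditions:
- rank(A) < 2.
- Ax = 0 has non-trivial solutions.
- 0 is an eigenvalue.
- The columns are linearly dependent.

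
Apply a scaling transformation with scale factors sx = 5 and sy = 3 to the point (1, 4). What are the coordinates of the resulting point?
(5, 12)

Scaling matrix:
[[5, 0], [0, 3]]
Result: (1 × 5, 4 × 3) = (5, 12)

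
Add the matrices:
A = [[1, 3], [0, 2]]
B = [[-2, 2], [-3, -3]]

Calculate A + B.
[[-1, 5], [-3, -1]]

Add corresponding elements:
(1)+(-2)=-1
(3)+(2)=5
(0)+(-3)=-3
(2)+(-3)=-1
A + B = [[-1, 5], [-3, -1]]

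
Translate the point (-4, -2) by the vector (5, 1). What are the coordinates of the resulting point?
(1, -1)

Translation by (5, 1):
x' = -4 + 5 = 1
y' = -2 + 1 = -1
Homogeneous matrix: [[1, 0, 5], [0, 1, 1], [0, 0, 1]]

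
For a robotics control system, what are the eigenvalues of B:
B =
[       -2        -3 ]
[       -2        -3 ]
λ = -5, 0

Solve det(B - λI) = 0. For a 2×2 matrix the characteristic equation is λ² - (trace)λ + det = 0.
trace(B) = a + d = -2 - 3 = -5.
det(B) = a*d - b*c = (-2)*(-3) - (-3)*(-2) = 6 - 6 = 0.
Characteristic equation: λ² - (-5)λ + (0) = 0.
Discriminant = (-5)² - 4*(0) = 25 - 0 = 25.
λ = (-5 ± √25) / 2 = (-5 ± 5) / 2 = -5, 0.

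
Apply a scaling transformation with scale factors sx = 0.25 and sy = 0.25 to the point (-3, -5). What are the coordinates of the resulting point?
(-0.75, -1.25)

Scaling matrix:
[[0.25, 0], [0, 0.25]]
Result: (-3 × 0.25, -5 × 0.25) = (-0.75, -1.25)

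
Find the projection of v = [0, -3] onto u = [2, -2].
[3/2, -3/2]

The projection of v onto u is proj_u(v) = ((v·u) / (u·u)) · u.
v·u = (0)*(2) + (-3)*(-2) = 6.
u·u = (2)*(2) + (-2)*(-2) = 8.
coefficient = 6 / 8 = 3/4.
proj_u(v) = 3/4 · [2, -2] = [3/2, -3/2].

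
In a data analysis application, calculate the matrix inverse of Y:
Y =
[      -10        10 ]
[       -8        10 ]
det(Y) = -20
Y⁻¹ =
[     -1/2       1/2 ]
[     -2/5       1/2 ]

For a 2×2 matrix Y = [[a, b], [c, d]] with det(Y) ≠ 0, Y⁻¹ = (1/det(Y)) * [[d, -b], [-c, a]].
det(Y) = (-10)*(10) - (10)*(-8) = -100 + 80 = -20.
Y⁻¹ = (1/-20) * [[10, -10], [8, -10]].
Dividing each entry by -20 and reducing:
Y⁻¹ =
[     -1/2       1/2 ]
[     -2/5       1/2 ]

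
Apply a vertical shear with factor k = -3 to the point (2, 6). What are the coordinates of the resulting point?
(2, 0)

Shear matrix for vertical shear with factor k = -3:
[[1, 0], [-3, 1]]
Result: (2, 6) → (2, 0)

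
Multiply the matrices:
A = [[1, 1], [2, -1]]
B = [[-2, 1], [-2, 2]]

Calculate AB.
[[-4, 3], [-2, 0]]

Each entry (i,j) of AB = sum over k of A[i][k]*B[k][j].
(AB)[0][0] = (1)*(-2) + (1)*(-2) = -4
(AB)[0][1] = (1)*(1) + (1)*(2) = 3
(AB)[1][0] = (2)*(-2) + (-1)*(-2) = -2
(AB)[1][1] = (2)*(1) + (-1)*(2) = 0
AB = [[-4, 3], [-2, 0]]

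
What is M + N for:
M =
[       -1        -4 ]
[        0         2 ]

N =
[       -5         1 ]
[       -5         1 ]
M + N =
[       -6        -3 ]
[       -5         3 ]

Matrix addition is elementwise: (M+N)[i][j] = M[i][j] + N[i][j].
  (M+N)[0][0] = (-1) + (-5) = -6
  (M+N)[0][1] = (-4) + (1) = -3
  (M+N)[1][0] = (0) + (-5) = -5
  (M+N)[1][1] = (2) + (1) = 3
M + N =
[       -6        -3 ]
[       -5         3 ]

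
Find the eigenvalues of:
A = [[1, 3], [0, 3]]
λ = 1, 3

Solve det(A - λI) = 0. For a 2×2 matrix this is λ² - (trace)λ + det = 0.
trace(A) = 1 + 3 = 4.
det(A) = (1)*(3) - (3)*(0) = 3 - 0 = 3.
Characteristic equation: λ² - (4)λ + (3) = 0.
Discriminant: (4)² - 4*(3) = 16 - 12 = 4.
Roots: λ = (4 ± √4) / 2 = 1, 3.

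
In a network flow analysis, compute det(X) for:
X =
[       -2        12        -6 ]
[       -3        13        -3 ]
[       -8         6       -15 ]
det(X) = -414

Expand along row 0 (cofactor expansion): det(X) = a*(e*i - f*h) - b*(d*i - f*g) + c*(d*h - e*g), where the 3×3 is [[a, b, c], [d, e, f], [g, h, i]].
Minor M_00 = (13)*(-15) - (-3)*(6) = -195 + 18 = -177.
Minor M_01 = (-3)*(-15) - (-3)*(-8) = 45 - 24 = 21.
Minor M_02 = (-3)*(6) - (13)*(-8) = -18 + 104 = 86.
det(X) = (-2)*(-177) - (12)*(21) + (-6)*(86) = 354 - 252 - 516 = -414.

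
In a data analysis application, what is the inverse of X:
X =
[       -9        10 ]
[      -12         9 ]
det(X) = 39
X⁻¹ =
[     3/13    -10/39 ]
[     4/13     -3/13 ]

For a 2×2 matrix X = [[a, b], [c, d]] with det(X) ≠ 0, X⁻¹ = (1/det(X)) * [[d, -b], [-c, a]].
det(X) = (-9)*(9) - (10)*(-12) = -81 + 120 = 39.
X⁻¹ = (1/39) * [[9, -10], [12, -9]].
Dividing each entry by 39 and reducing:
X⁻¹ =
[     3/13    -10/39 ]
[     4/13     -3/13 ]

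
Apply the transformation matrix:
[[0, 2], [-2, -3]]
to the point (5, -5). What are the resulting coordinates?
(-10, 5)

Matrix multiplication:
[[0, 2], [-2, -3]] × [5, -5]ᵀ
= [0×5 + 2×-5, -2×5 + -3×-5]ᵀ
= [-10.0000, 5.0000]ᵀ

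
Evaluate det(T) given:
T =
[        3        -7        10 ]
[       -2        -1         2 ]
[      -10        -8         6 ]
det(T) = 146

Expand along row 0 (cofactor expansion): det(T) = a*(e*i - f*h) - b*(d*i - f*g) + c*(d*h - e*g), where the 3×3 is [[a, b, c], [d, e, f], [g, h, i]].
Minor M_00 = (-1)*(6) - (2)*(-8) = -6 + 16 = 10.
Minor M_01 = (-2)*(6) - (2)*(-10) = -12 + 20 = 8.
Minor M_02 = (-2)*(-8) - (-1)*(-10) = 16 - 10 = 6.
det(T) = (3)*(10) - (-7)*(8) + (10)*(6) = 30 + 56 + 60 = 146.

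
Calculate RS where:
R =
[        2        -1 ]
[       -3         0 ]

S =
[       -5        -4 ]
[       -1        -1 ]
RS =
[       -9        -7 ]
[       15        12 ]

Matrix multiplication: (RS)[i][j] = sum over k of R[i][k] * S[k][j].
  (RS)[0][0] = (2)*(-5) + (-1)*(-1) = -9
  (RS)[0][1] = (2)*(-4) + (-1)*(-1) = -7
  (RS)[1][0] = (-3)*(-5) + (0)*(-1) = 15
  (RS)[1][1] = (-3)*(-4) + (0)*(-1) = 12
RS =
[       -9        -7 ]
[       15        12 ]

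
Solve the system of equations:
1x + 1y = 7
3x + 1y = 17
x = 5, y = 2

Use elimination (row reduction):
Equation 1: 1x + 1y = 7.
Equation 2: 3x + 1y = 17.
Multiply Eq1 by 3 and Eq2 by 1: 3x + 3y = 21;  3x + 1y = 17.
Subtract: (-2)y = -4, so y = 2.
Back-substitute into Eq1: 1x + 1*(2) = 7, so x = 5.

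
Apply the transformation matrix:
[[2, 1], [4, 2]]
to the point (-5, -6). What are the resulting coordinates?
(-16, -32)

Matrix multiplication:
[[2, 1], [4, 2]] × [-5, -6]ᵀ
= [2×-5 + 1×-6, 4×-5 + 2×-6]ᵀ
= [-16.0000, -32.0000]ᵀ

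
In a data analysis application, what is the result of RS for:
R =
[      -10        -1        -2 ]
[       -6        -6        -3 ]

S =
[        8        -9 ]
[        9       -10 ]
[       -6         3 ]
RS =
[      -77        94 ]
[      -84       105 ]

Matrix multiplication: (RS)[i][j] = sum over k of R[i][k] * S[k][j].
  (RS)[0][0] = (-10)*(8) + (-1)*(9) + (-2)*(-6) = -77
  (RS)[0][1] = (-10)*(-9) + (-1)*(-10) + (-2)*(3) = 94
  (RS)[1][0] = (-6)*(8) + (-6)*(9) + (-3)*(-6) = -84
  (RS)[1][1] = (-6)*(-9) + (-6)*(-10) + (-3)*(3) = 105
RS =
[      -77        94 ]
[      -84       105 ]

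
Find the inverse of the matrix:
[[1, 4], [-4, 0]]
[[0, -1/4], [1/4, 1/16]]

For [[a,b],[c,d]], inverse = (1/det)·[[d,-b],[-c,a]]
det = 1·0 - 4·-4 = 16
Inverse = (1/16)·[[0, -4], [4, 1]]
        = [[0, -1/4], [1/4, 1/16]]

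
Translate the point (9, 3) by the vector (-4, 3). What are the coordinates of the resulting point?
(5, 6)

Translation by (-4, 3):
x' = 9 + -4 = 5
y' = 3 + 3 = 6
Homogeneous matrix: [[1, 0, -4], [0, 1, 3], [0, 0, 1]]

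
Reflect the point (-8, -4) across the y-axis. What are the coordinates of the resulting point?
(8, -4)

Reflection across y-axis: (-8, -4) → (8, -4)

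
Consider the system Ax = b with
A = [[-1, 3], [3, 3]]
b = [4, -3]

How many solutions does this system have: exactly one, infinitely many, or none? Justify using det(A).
Exactly one solution

Compute det(A) = (-1)*(3) - (3)*(3) = -12.
Because det(A) ≠ 0, A is invertible and Ax = b has a unique solution for every b (here x = A⁻¹ b).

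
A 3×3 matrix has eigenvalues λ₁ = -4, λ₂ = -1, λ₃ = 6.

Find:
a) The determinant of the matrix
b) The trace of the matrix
det = 24, trace = 1

Two standard eigenvalue identities:
- det(A) equals the product of the eigenvalues (counted with multiplicity).
- trace(A) equals the sum of the eigenvalues.
det(A) = (-4)*(-1)*(6) = 24.
trace(A) = -4 - 1 + 6 = 1.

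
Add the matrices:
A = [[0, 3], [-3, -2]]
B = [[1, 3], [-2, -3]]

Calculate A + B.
[[1, 6], [-5, -5]]

Add corresponding elements:
(0)+(1)=1
(3)+(3)=6
(-3)+(-2)=-5
(-2)+(-3)=-5
A + B = [[1, 6], [-5, -5]]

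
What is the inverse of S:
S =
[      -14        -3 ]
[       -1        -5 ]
det(S) = 67
S⁻¹ =
[    -5/67      3/67 ]
[     1/67    -14/67 ]

For a 2×2 matrix S = [[a, b], [c, d]] with det(S) ≠ 0, S⁻¹ = (1/det(S)) * [[d, -b], [-c, a]].
det(S) = (-14)*(-5) - (-3)*(-1) = 70 - 3 = 67.
S⁻¹ = (1/67) * [[-5, 3], [1, -14]].
Dividing each entry by 67 and reducing:
S⁻¹ =
[    -5/67      3/67 ]
[     1/67    -14/67 ]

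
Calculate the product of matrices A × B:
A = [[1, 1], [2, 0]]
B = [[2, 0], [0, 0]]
[[2, 0], [4, 0]]

Matrix multiplication:
C[0][0] = 1×2 + 1×0 = 2
C[0][1] = 1×0 + 1×0 = 0
C[1][0] = 2×2 + 0×0 = 4
C[1][1] = 2×0 + 0×0 = 0
Result: [[2, 0], [4, 0]]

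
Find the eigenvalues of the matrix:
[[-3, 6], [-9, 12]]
λ = 3 and λ = 6

Characteristic equation: det(A - λI) = 0
λ² - (trace)λ + (det) = 0
λ² - (9)λ + (18) = 0
λ² - 9λ + 18 = 0
Solving: λ = 3, 6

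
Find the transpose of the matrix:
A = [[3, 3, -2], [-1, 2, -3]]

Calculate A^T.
[[3, -1], [3, 2], [-2, -3]]

The transpose sends entry (i,j) to (j,i); rows become columns.
Row 0 of A: [3, 3, -2] -> column 0 of A^T.
Row 1 of A: [-1, 2, -3] -> column 1 of A^T.
A^T = [[3, -1], [3, 2], [-2, -3]]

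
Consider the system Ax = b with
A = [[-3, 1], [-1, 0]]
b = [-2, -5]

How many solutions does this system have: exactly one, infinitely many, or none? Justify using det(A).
Exactly one solution

Compute det(A) = (-3)*(0) - (1)*(-1) = 1.
Because det(A) ≠ 0, A is invertible and Ax = b has a unique solution for every b (here x = A⁻¹ b).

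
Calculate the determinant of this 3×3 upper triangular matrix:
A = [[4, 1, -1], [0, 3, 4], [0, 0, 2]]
24

The determinant of a triangular matrix is the product of its diagonal entries (the off-diagonal entries above the diagonal do not affect it).
det(A) = (4) * (3) * (2) = 24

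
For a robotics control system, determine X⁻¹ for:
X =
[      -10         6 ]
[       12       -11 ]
det(X) = 38
X⁻¹ =
[   -11/38     -3/19 ]
[    -6/19     -5/19 ]

For a 2×2 matrix X = [[a, b], [c, d]] with det(X) ≠ 0, X⁻¹ = (1/det(X)) * [[d, -b], [-c, a]].
det(X) = (-10)*(-11) - (6)*(12) = 110 - 72 = 38.
X⁻¹ = (1/38) * [[-11, -6], [-12, -10]].
Dividing each entry by 38 and reducing:
X⁻¹ =
[   -11/38     -3/19 ]
[    -6/19     -5/19 ]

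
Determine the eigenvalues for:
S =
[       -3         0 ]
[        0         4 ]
λ = -3, 4

Solve det(S - λI) = 0. For a 2×2 matrix the characteristic equation is λ² - (trace)λ + det = 0.
trace(S) = a + d = -3 + 4 = 1.
det(S) = a*d - b*c = (-3)*(4) - (0)*(0) = -12 - 0 = -12.
Characteristic equation: λ² - (1)λ + (-12) = 0.
Discriminant = (1)² - 4*(-12) = 1 + 48 = 49.
λ = (1 ± √49) / 2 = (1 ± 7) / 2 = -3, 4.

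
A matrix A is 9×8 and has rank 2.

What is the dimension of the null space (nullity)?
6

The rank-nullity theorem for an m×n matrix states:
rank(A) + nullity(A) = n (the number of columns).
Here n = 8 and rank(A) = 2, so nullity(A) = 8 - 2 = 6.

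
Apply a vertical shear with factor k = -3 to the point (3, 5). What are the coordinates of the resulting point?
(3, -4)

Shear matrix for vertical shear with factor k = -3:
[[1, 0], [-3, 1]]
Result: (3, 5) → (3, -4)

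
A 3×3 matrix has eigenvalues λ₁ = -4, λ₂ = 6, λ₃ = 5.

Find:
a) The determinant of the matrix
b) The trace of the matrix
det = -120, trace = 7

Two standard eigenvalue identities:
- det(A) equals the product of the eigenvalues (counted with multiplicity).
- trace(A) equals the sum of the eigenvalues.
det(A) = (-4)*(6)*(5) = -120.
trace(A) = -4 + 6 + 5 = 7.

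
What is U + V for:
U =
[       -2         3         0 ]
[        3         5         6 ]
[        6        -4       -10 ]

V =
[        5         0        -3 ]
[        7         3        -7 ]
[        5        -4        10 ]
U + V =
[        3         3        -3 ]
[       10         8        -1 ]
[       11        -8         0 ]

Matrix addition is elementwise: (U+V)[i][j] = U[i][j] + V[i][j].
  (U+V)[0][0] = (-2) + (5) = 3
  (U+V)[0][1] = (3) + (0) = 3
  (U+V)[0][2] = (0) + (-3) = -3
  (U+V)[1][0] = (3) + (7) = 10
  (U+V)[1][1] = (5) + (3) = 8
  (U+V)[1][2] = (6) + (-7) = -1
  (U+V)[2][0] = (6) + (5) = 11
  (U+V)[2][1] = (-4) + (-4) = -8
  (U+V)[2][2] = (-10) + (10) = 0
U + V =
[        3         3        -3 ]
[       10         8        -1 ]
[       11        -8         0 ]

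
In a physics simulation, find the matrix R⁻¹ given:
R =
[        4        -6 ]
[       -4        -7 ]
det(R) = -52
R⁻¹ =
[     7/52     -3/26 ]
[    -1/13     -1/13 ]

For a 2×2 matrix R = [[a, b], [c, d]] with det(R) ≠ 0, R⁻¹ = (1/det(R)) * [[d, -b], [-c, a]].
det(R) = (4)*(-7) - (-6)*(-4) = -28 - 24 = -52.
R⁻¹ = (1/-52) * [[-7, 6], [4, 4]].
Dividing each entry by -52 and reducing:
R⁻¹ =
[     7/52     -3/26 ]
[    -1/13     -1/13 ]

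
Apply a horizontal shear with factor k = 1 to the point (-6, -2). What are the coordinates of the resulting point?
(-8, -2)

Shear matrix for horizontal shear with factor k = 1:
[[1, 1], [0, 1]]
Result: (-6, -2) → (-8, -2)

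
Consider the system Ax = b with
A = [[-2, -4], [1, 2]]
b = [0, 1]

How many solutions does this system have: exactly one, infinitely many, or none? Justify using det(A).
No solution

det(A) = (-2)*(2) - (-4)*(1) = 0, so A is singular.
The column space of A is span(column 1) = span([-2, 1]).
b = [0, 1] is not a scalar multiple of column 1, so b ∉ column space and the system is inconsistent — no solution.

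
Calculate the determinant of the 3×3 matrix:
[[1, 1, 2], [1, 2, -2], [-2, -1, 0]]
8

Expansion along first row:
det = 1·det([[2,-2],[-1,0]]) - 1·det([[1,-2],[-2,0]]) + 2·det([[1,2],[-2,-1]])
    = 1·(2·0 - -2·-1) - 1·(1·0 - -2·-2) + 2·(1·-1 - 2·-2)
    = 1·-2 - 1·-4 + 2·3
    = -2 + 4 + 6 = 8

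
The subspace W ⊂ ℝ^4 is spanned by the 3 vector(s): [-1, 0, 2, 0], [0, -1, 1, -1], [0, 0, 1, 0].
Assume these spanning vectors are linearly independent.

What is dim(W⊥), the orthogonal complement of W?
dim(W⊥) = 1

For any subspace W of ℝ^n, dim(W) + dim(W⊥) = n (the whole-space dimension).
Here the given 3 vectors are linearly independent, so dim(W) = 3.
Thus dim(W⊥) = n - dim(W) = 4 - 3 = 1.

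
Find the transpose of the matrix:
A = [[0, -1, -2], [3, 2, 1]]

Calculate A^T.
[[0, 3], [-1, 2], [-2, 1]]

The transpose sends entry (i,j) to (j,i); rows become columns.
Row 0 of A: [0, -1, -2] -> column 0 of A^T.
Row 1 of A: [3, 2, 1] -> column 1 of A^T.
A^T = [[0, 3], [-1, 2], [-2, 1]]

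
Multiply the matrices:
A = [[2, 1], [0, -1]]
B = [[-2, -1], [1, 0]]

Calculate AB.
[[-3, -2], [-1, 0]]

Each entry (i,j) of AB = sum over k of A[i][k]*B[k][j].
(AB)[0][0] = (2)*(-2) + (1)*(1) = -3
(AB)[0][1] = (2)*(-1) + (1)*(0) = -2
(AB)[1][0] = (0)*(-2) + (-1)*(1) = -1
(AB)[1][1] = (0)*(-1) + (-1)*(0) = 0
AB = [[-3, -2], [-1, 0]]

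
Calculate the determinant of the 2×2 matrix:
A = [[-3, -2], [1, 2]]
-4

For A = [[a, b], [c, d]], det(A) = a*d - b*c.
det(A) = (-3)*(2) - (-2)*(1) = -6 - -2 = -4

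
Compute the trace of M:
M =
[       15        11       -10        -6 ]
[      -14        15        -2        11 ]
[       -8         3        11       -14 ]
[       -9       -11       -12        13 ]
tr(M) = 15 + 15 + 11 + 13 = 54

The trace of a square matrix is the sum of its diagonal entries.
Diagonal entries of M: M[0][0] = 15, M[1][1] = 15, M[2][2] = 11, M[3][3] = 13.
tr(M) = 15 + 15 + 11 + 13 = 54.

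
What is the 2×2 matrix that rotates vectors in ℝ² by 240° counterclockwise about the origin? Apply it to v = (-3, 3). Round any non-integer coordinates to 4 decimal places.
R = [[-1/2, √3/2], [-√3/2, -1/2]]; R·v = (4.0981, 1.0981)

A counterclockwise rotation by angle θ in ℝ² has matrix R(θ) = [[cos θ, -sin θ], [sin θ, cos θ]].
For θ = 240°: cos θ = -1/2, sin θ = -√3/2.
R(240°) = [[-1/2, √3/2], [-√3/2, -1/2]].
R·v = [-1/2·-3 + (√3/2)·3, -√3/2·-3 + -1/2·3] = (4.0981, 1.0981).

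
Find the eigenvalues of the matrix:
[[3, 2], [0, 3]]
λ = 3 and λ = 3

Characteristic equation: det(A - λI) = 0
λ² - (trace)λ + (det) = 0
λ² - (6)λ + (9) = 0
λ² - 6λ + 9 = 0
Solving: λ = 3, 3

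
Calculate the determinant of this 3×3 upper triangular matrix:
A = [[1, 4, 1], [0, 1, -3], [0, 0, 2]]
2

The determinant of a triangular matrix is the product of its diagonal entries (the off-diagonal entries above the diagonal do not affect it).
det(A) = (1) * (1) * (2) = 2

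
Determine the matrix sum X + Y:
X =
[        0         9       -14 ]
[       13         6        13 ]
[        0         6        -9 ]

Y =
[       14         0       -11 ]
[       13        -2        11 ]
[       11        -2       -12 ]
X + Y =
[       14         9       -25 ]
[       26         4        24 ]
[       11         4       -21 ]

Matrix addition is elementwise: (X+Y)[i][j] = X[i][j] + Y[i][j].
  (X+Y)[0][0] = (0) + (14) = 14
  (X+Y)[0][1] = (9) + (0) = 9
  (X+Y)[0][2] = (-14) + (-11) = -25
  (X+Y)[1][0] = (13) + (13) = 26
  (X+Y)[1][1] = (6) + (-2) = 4
  (X+Y)[1][2] = (13) + (11) = 24
  (X+Y)[2][0] = (0) + (11) = 11
  (X+Y)[2][1] = (6) + (-2) = 4
  (X+Y)[2][2] = (-9) + (-12) = -21
X + Y =
[       14         9       -25 ]
[       26         4        24 ]
[       11         4       -21 ]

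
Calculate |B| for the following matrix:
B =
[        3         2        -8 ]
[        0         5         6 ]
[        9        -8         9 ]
det(B) = 747

Expand along row 0 (cofactor expansion): det(B) = a*(e*i - f*h) - b*(d*i - f*g) + c*(d*h - e*g), where the 3×3 is [[a, b, c], [d, e, f], [g, h, i]].
Minor M_00 = (5)*(9) - (6)*(-8) = 45 + 48 = 93.
Minor M_01 = (0)*(9) - (6)*(9) = 0 - 54 = -54.
Minor M_02 = (0)*(-8) - (5)*(9) = 0 - 45 = -45.
det(B) = (3)*(93) - (2)*(-54) + (-8)*(-45) = 279 + 108 + 360 = 747.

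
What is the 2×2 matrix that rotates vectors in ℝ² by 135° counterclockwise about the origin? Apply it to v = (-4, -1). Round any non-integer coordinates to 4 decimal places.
R = [[-√2/2, -√2/2], [√2/2, -√2/2]]; R·v = (3.5355, -2.1213)

A counterclockwise rotation by angle θ in ℝ² has matrix R(θ) = [[cos θ, -sin θ], [sin θ, cos θ]].
For θ = 135°: cos θ = -√2/2, sin θ = √2/2.
R(135°) = [[-√2/2, -√2/2], [√2/2, -√2/2]].
R·v = [-√2/2·-4 + (-√2/2)·-1, √2/2·-4 + -√2/2·-1] = (3.5355, -2.1213).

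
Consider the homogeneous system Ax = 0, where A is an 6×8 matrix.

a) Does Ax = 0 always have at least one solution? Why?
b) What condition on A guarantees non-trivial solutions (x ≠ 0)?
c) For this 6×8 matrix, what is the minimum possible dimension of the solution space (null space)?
a) Yes, x = 0 is always a solution. b) When A has linearly dependent columns (rank < n). c) Minimum nullity = 2.

a) x = 0 satisfies A·0 = 0, so the zero vector is always a solution.
b) Non-trivial solutions exist iff the columns of A are linearly dependent, equivalently rank(A) < n (the number of columns).
c) By rank-nullity, rank(A) + nullity(A) = n = 8. Since A has only 6 rows, rank(A) ≤ 6, so nullity(A) ≥ 8 - 6 = 2.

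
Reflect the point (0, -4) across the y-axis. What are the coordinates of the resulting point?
(0, -4)

Reflection across y-axis: (0, -4) → (0, -4)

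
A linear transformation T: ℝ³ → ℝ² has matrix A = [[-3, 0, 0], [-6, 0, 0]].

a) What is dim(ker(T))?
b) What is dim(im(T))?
dim(ker) = 2, dim(im) = 1

Observe that row 2 = 2 × row 1 (so the rows are linearly dependent).
Thus rank(A) = 1 (only one linearly independent row).
dim(im(T)) = rank(A) = 1.
By the rank-nullity theorem applied to T: ℝ³ → ℝ², rank(A) + nullity(A) = 3 (the domain dimension), so dim(ker(T)) = 3 - 1 = 2.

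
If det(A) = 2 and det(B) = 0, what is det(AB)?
0

Use the multiplicative property of determinants: det(AB) = det(A)*det(B).
det(AB) = (2)*(0) = 0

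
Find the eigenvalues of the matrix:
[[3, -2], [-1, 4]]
λ = 2 and λ = 5

Characteristic equation: det(A - λI) = 0
λ² - (trace)λ + (det) = 0
λ² - (7)λ + (10) = 0
λ² - 7λ + 10 = 0
Solving: λ = 2, 5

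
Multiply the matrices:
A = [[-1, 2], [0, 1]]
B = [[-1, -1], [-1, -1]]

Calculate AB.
[[-1, -1], [-1, -1]]

Each entry (i,j) of AB = sum over k of A[i][k]*B[k][j].
(AB)[0][0] = (-1)*(-1) + (2)*(-1) = -1
(AB)[0][1] = (-1)*(-1) + (2)*(-1) = -1
(AB)[1][0] = (0)*(-1) + (1)*(-1) = -1
(AB)[1][1] = (0)*(-1) + (1)*(-1) = -1
AB = [[-1, -1], [-1, -1]]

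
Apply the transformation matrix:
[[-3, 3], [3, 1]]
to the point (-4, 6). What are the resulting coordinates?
(30, -6)

Matrix multiplication:
[[-3, 3], [3, 1]] × [-4, 6]ᵀ
= [-3×-4 + 3×6, 3×-4 + 1×6]ᵀ
= [30.0000, -6.0000]ᵀ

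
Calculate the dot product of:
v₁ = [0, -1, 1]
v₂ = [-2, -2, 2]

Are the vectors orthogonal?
4, No

The dot product is the sum of products of corresponding components.
v₁·v₂ = (0)*(-2) + (-1)*(-2) + (1)*(2) = 0 + 2 + 2 = 4.
Two vectors are orthogonal iff their dot product is 0; here the dot product is 4, so the vectors are not orthogonal.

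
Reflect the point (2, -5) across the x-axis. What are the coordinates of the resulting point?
(2, 5)

Reflection across x-axis: (2, -5) → (2, 5)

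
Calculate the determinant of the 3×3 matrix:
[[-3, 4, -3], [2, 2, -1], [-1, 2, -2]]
8

Expansion along first row:
det = -3·det([[2,-1],[2,-2]]) - 4·det([[2,-1],[-1,-2]]) + -3·det([[2,2],[-1,2]])
    = -3·(2·-2 - -1·2) - 4·(2·-2 - -1·-1) + -3·(2·2 - 2·-1)
    = -3·-2 - 4·-5 + -3·6
    = 6 + 20 + -18 = 8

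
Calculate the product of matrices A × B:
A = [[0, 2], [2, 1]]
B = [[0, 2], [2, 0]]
[[4, 0], [2, 4]]

Matrix multiplication:
C[0][0] = 0×0 + 2×2 = 4
C[0][1] = 0×2 + 2×0 = 0
C[1][0] = 2×0 + 1×2 = 2
C[1][1] = 2×2 + 1×0 = 4
Result: [[4, 0], [2, 4]]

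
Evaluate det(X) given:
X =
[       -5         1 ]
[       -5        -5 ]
det(X) = 30

For a 2×2 matrix [[a, b], [c, d]], det = a*d - b*c.
det(X) = (-5)*(-5) - (1)*(-5) = 25 + 5 = 30.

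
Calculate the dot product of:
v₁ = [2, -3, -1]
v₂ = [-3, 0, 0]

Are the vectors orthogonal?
-6, No

The dot product is the sum of products of corresponding components.
v₁·v₂ = (2)*(-3) + (-3)*(0) + (-1)*(0) = -6 + 0 + 0 = -6.
Two vectors are orthogonal iff their dot product is 0; here the dot product is -6, so the vectors are not orthogonal.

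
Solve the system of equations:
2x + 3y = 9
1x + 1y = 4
x = 3, y = 1

Use elimination (row reduction):
Equation 1: 2x + 3y = 9.
Equation 2: 1x + 1y = 4.
Multiply Eq1 by 1 and Eq2 by 2: 2x + 3y = 9;  2x + 2y = 8.
Subtract: (-1)y = -1, so y = 1.
Back-substitute into Eq1: 2x + 3*(1) = 9, so x = 3.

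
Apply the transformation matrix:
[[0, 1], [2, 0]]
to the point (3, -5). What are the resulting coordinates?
(-5, 6)

Matrix multiplication:
[[0, 1], [2, 0]] × [3, -5]ᵀ
= [0×3 + 1×-5, 2×3 + 0×-5]ᵀ
= [-5.0000, 6.0000]ᵀ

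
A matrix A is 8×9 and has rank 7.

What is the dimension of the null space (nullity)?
2

The rank-nullity theorem for an m×n matrix states:
rank(A) + nullity(A) = n (the number of columns).
Here n = 9 and rank(A) = 7, so nullity(A) = 9 - 7 = 2.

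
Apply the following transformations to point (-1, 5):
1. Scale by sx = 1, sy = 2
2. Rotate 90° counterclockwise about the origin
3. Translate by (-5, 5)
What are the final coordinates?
(-15, 4)

Step 1: Scale → (-1, 10)
Step 2: Rotate 90° → (-10, -1)
Step 3: Translate → (-15, 4)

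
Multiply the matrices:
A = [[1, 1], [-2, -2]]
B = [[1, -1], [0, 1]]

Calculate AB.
[[1, 0], [-2, 0]]

Each entry (i,j) of AB = sum over k of A[i][k]*B[k][j].
(AB)[0][0] = (1)*(1) + (1)*(0) = 1
(AB)[0][1] = (1)*(-1) + (1)*(1) = 0
(AB)[1][0] = (-2)*(1) + (-2)*(0) = -2
(AB)[1][1] = (-2)*(-1) + (-2)*(1) = 0
AB = [[1, 0], [-2, 0]]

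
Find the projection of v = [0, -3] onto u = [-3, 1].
[9/10, -3/10]

The projection of v onto u is proj_u(v) = ((v·u) / (u·u)) · u.
v·u = (0)*(-3) + (-3)*(1) = -3.
u·u = (-3)*(-3) + (1)*(1) = 10.
coefficient = -3 / 10 = -3/10.
proj_u(v) = -3/10 · [-3, 1] = [9/10, -3/10].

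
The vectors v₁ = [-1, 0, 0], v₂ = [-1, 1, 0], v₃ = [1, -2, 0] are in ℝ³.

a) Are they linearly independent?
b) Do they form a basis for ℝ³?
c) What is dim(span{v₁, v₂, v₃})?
Not independent, not a basis, dim(span) = 2

Check whether v₃ can be written as a linear combination of v₁ and v₂.
v₃ = (1)·v₁ + (-2)·v₂ = [1, -2, 0], so the three vectors are linearly dependent.
Thus they do not form a basis for ℝ³, and dim(span{v₁, v₂, v₃}) = 2 (spanned by v₁ and v₂).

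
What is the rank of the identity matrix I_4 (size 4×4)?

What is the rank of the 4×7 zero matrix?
rank(I_4) = 4, rank(0) = 0

The identity I_4 has 4 columns that are the standard basis vectors e_1, …, e_4. These are linearly independent, so all 4 columns are pivots and rank(I_4) = 4.
The 4×7 zero matrix has every entry zero, so every row is the zero row and there are no pivots; rank(0) = 0.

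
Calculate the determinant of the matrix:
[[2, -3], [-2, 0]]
-6

For a 2×2 matrix [[a, b], [c, d]], det = ad - bc
det = (2)(0) - (-3)(-2) = 0 - 6 = -6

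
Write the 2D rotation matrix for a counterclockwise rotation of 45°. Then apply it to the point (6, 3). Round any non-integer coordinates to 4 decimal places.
R = [[√2/2, -√2/2], [√2/2, √2/2]]; R·(6, 3) = (2.1213, 6.3640)

Rotation matrix formula: R(θ) = [[cos θ, -sin θ], [sin θ, cos θ]]
For θ = 45°:
cos(45°) = √2/2
sin(45°) = √2/2
R = [[√2/2, -√2/2], [√2/2, √2/2]]
Apply to (6, 3): [√2/2·6 + (-√2/2)·3, √2/2·6 + √2/2·3] = (2.1213, 6.3640)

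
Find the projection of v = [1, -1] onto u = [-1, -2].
[-1/5, -2/5]

The projection of v onto u is proj_u(v) = ((v·u) / (u·u)) · u.
v·u = (1)*(-1) + (-1)*(-2) = 1.
u·u = (-1)*(-1) + (-2)*(-2) = 5.
coefficient = 1 / 5 = 1/5.
proj_u(v) = 1/5 · [-1, -2] = [-1/5, -2/5].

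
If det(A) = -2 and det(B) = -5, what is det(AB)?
10

Use the multiplicative property of determinants: det(AB) = det(A)*det(B).
det(AB) = (-2)*(-5) = 10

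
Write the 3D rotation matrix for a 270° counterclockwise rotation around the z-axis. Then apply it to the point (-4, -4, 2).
R = [[0, 1, 0], [-1, 0, 0], [0, 0, 1]]; R·(-4, -4, 2) = (-4, 4, 2)

Rotation matrix for 270° around z-axis:
cos(270°) = 0, sin(270°) = -1
R = [[0, 1, 0], [-1, 0, 0], [0, 0, 1]]
Apply to (-4, -4, 2): R·[-4, -4, 2]ᵀ = (-4, 4, 2)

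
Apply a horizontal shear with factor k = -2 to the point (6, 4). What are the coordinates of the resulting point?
(-2, 4)

Shear matrix for horizontal shear with factor k = -2:
[[1, -2], [0, 1]]
Result: (6, 4) → (-2, 4)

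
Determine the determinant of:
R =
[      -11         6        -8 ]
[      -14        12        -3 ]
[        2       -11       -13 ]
det(R) = -89

Expand along row 0 (cofactor expansion): det(R) = a*(e*i - f*h) - b*(d*i - f*g) + c*(d*h - e*g), where the 3×3 is [[a, b, c], [d, e, f], [g, h, i]].
Minor M_00 = (12)*(-13) - (-3)*(-11) = -156 - 33 = -189.
Minor M_01 = (-14)*(-13) - (-3)*(2) = 182 + 6 = 188.
Minor M_02 = (-14)*(-11) - (12)*(2) = 154 - 24 = 130.
det(R) = (-11)*(-189) - (6)*(188) + (-8)*(130) = 2079 - 1128 - 1040 = -89.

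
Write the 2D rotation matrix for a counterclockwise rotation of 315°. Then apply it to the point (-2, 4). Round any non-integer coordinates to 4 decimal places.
R = [[√2/2, √2/2], [-√2/2, √2/2]]; R·(-2, 4) = (1.4142, 4.2426)

Rotation matrix formula: R(θ) = [[cos θ, -sin θ], [sin θ, cos θ]]
For θ = 315°:
cos(315°) = √2/2
sin(315°) = -√2/2
R = [[√2/2, √2/2], [-√2/2, √2/2]]
Apply to (-2, 4): [√2/2·-2 + (√2/2)·4, -√2/2·-2 + √2/2·4] = (1.4142, 4.2426)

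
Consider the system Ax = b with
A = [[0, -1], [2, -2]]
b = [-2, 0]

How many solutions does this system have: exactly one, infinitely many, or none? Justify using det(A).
Exactly one solution

Compute det(A) = (0)*(-2) - (-1)*(2) = 2.
Because det(A) ≠ 0, A is invertible and Ax = b has a unique solution for every b (here x = A⁻¹ b).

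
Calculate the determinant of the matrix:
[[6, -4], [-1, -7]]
-46

For a 2×2 matrix [[a, b], [c, d]], det = ad - bc
det = (6)(-7) - (-4)(-1) = -42 - 4 = -46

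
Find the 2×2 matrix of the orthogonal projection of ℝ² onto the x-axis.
[[1, 0], [0, 0]]

The orthogonal projection onto the line spanned by a nonzero vector u = (a, b) has matrix P = (u uᵀ) / (uᵀ u) = (1/(a² + b²)) · [[a², ab], [ab, b²]].
Here u = (1, 0), so a² + b² = 1 + 0 = 1.
P = (1/1) · [[1, 0], [0, 0]] = [[1, 0], [0, 0]].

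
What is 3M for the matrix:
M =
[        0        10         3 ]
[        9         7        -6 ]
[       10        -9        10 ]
3M =
[        0        30         9 ]
[       27        21       -18 ]
[       30       -27        30 ]

Scalar multiplication is elementwise: (3M)[i][j] = 3 * M[i][j].
  (3M)[0][0] = 3 * (0) = 0
  (3M)[0][1] = 3 * (10) = 30
  (3M)[0][2] = 3 * (3) = 9
  (3M)[1][0] = 3 * (9) = 27
  (3M)[1][1] = 3 * (7) = 21
  (3M)[1][2] = 3 * (-6) = -18
  (3M)[2][0] = 3 * (10) = 30
  (3M)[2][1] = 3 * (-9) = -27
  (3M)[2][2] = 3 * (10) = 30
3M =
[        0        30         9 ]
[       27        21       -18 ]
[       30       -27        30 ]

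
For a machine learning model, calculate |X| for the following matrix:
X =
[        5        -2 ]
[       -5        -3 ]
det(X) = -25

For a 2×2 matrix [[a, b], [c, d]], det = a*d - b*c.
det(X) = (5)*(-3) - (-2)*(-5) = -15 - 10 = -25.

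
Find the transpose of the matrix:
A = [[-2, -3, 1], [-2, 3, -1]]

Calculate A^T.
[[-2, -2], [-3, 3], [1, -1]]

The transpose sends entry (i,j) to (j,i); rows become columns.
Row 0 of A: [-2, -3, 1] -> column 0 of A^T.
Row 1 of A: [-2, 3, -1] -> column 1 of A^T.
A^T = [[-2, -2], [-3, 3], [1, -1]]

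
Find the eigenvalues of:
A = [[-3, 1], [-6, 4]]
λ = -2, 3

Solve det(A - λI) = 0. For a 2×2 matrix this is λ² - (trace)λ + det = 0.
trace(A) = -3 + 4 = 1.
det(A) = (-3)*(4) - (1)*(-6) = -12 + 6 = -6.
Characteristic equation: λ² - (1)λ + (-6) = 0.
Discriminant: (1)² - 4*(-6) = 1 + 24 = 25.
Roots: λ = (1 ± √25) / 2 = -2, 3.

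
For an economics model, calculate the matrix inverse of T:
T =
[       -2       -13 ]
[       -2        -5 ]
det(T) = -16
T⁻¹ =
[     5/16    -13/16 ]
[     -1/8       1/8 ]

For a 2×2 matrix T = [[a, b], [c, d]] with det(T) ≠ 0, T⁻¹ = (1/det(T)) * [[d, -b], [-c, a]].
det(T) = (-2)*(-5) - (-13)*(-2) = 10 - 26 = -16.
T⁻¹ = (1/-16) * [[-5, 13], [2, -2]].
Dividing each entry by -16 and reducing:
T⁻¹ =
[     5/16    -13/16 ]
[     -1/8       1/8 ]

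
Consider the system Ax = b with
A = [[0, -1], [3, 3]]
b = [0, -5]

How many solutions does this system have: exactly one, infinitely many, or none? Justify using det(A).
Exactly one solution

Compute det(A) = (0)*(3) - (-1)*(3) = 3.
Because det(A) ≠ 0, A is invertible and Ax = b has a unique solution for every b (here x = A⁻¹ b).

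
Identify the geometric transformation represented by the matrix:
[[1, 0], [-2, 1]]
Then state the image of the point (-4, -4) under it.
vertical shear with factor -2; image of (-4, -4) is (-4, 4)

The matrix [[1, 0], [k, 1]] sends (x, y) to (x, -2x + y), leaving the x-coordinate fixed: a vertical shear.
The matrix [[1, 0], [-2, 1]] represents: vertical shear with factor -2.
Applying it to (-4, -4): [1·-4 + 0·-4, -2·-4 + 1·-4] = (-4, 4).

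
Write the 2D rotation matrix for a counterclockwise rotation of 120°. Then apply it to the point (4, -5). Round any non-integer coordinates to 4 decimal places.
R = [[-1/2, -√3/2], [√3/2, -1/2]]; R·(4, -5) = (2.3301, 5.9641)

Rotation matrix formula: R(θ) = [[cos θ, -sin θ], [sin θ, cos θ]]
For θ = 120°:
cos(120°) = -1/2
sin(120°) = √3/2
R = [[-1/2, -√3/2], [√3/2, -1/2]]
Apply to (4, -5): [-1/2·4 + (-√3/2)·-5, √3/2·4 + -1/2·-5] = (2.3301, 5.9641)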